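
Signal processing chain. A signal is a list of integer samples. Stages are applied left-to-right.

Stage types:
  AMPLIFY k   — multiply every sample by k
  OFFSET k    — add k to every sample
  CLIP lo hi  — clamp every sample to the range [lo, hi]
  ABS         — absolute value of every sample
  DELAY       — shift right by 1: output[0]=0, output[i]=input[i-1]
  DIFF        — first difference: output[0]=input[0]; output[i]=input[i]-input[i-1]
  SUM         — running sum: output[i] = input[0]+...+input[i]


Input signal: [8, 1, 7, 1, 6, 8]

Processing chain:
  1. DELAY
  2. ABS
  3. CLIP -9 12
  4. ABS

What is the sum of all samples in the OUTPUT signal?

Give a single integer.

Input: [8, 1, 7, 1, 6, 8]
Stage 1 (DELAY): [0, 8, 1, 7, 1, 6] = [0, 8, 1, 7, 1, 6] -> [0, 8, 1, 7, 1, 6]
Stage 2 (ABS): |0|=0, |8|=8, |1|=1, |7|=7, |1|=1, |6|=6 -> [0, 8, 1, 7, 1, 6]
Stage 3 (CLIP -9 12): clip(0,-9,12)=0, clip(8,-9,12)=8, clip(1,-9,12)=1, clip(7,-9,12)=7, clip(1,-9,12)=1, clip(6,-9,12)=6 -> [0, 8, 1, 7, 1, 6]
Stage 4 (ABS): |0|=0, |8|=8, |1|=1, |7|=7, |1|=1, |6|=6 -> [0, 8, 1, 7, 1, 6]
Output sum: 23

Answer: 23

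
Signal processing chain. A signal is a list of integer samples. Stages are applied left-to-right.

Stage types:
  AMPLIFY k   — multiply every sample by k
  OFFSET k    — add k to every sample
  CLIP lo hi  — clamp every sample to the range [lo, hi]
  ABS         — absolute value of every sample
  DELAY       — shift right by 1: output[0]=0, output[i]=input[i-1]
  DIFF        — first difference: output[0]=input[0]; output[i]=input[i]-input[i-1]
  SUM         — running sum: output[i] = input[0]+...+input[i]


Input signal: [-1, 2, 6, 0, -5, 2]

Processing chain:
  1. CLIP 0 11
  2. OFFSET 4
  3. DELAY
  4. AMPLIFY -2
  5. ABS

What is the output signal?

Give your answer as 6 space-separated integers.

Input: [-1, 2, 6, 0, -5, 2]
Stage 1 (CLIP 0 11): clip(-1,0,11)=0, clip(2,0,11)=2, clip(6,0,11)=6, clip(0,0,11)=0, clip(-5,0,11)=0, clip(2,0,11)=2 -> [0, 2, 6, 0, 0, 2]
Stage 2 (OFFSET 4): 0+4=4, 2+4=6, 6+4=10, 0+4=4, 0+4=4, 2+4=6 -> [4, 6, 10, 4, 4, 6]
Stage 3 (DELAY): [0, 4, 6, 10, 4, 4] = [0, 4, 6, 10, 4, 4] -> [0, 4, 6, 10, 4, 4]
Stage 4 (AMPLIFY -2): 0*-2=0, 4*-2=-8, 6*-2=-12, 10*-2=-20, 4*-2=-8, 4*-2=-8 -> [0, -8, -12, -20, -8, -8]
Stage 5 (ABS): |0|=0, |-8|=8, |-12|=12, |-20|=20, |-8|=8, |-8|=8 -> [0, 8, 12, 20, 8, 8]

Answer: 0 8 12 20 8 8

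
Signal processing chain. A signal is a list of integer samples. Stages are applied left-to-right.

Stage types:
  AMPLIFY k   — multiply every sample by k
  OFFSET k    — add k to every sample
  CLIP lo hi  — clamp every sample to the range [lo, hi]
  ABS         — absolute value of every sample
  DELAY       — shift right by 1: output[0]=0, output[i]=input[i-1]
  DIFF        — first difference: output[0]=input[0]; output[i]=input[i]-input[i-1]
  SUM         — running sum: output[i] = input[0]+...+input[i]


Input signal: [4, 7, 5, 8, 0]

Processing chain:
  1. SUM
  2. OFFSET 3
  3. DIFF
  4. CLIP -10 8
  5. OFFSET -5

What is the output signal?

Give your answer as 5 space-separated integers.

Answer: 2 2 0 3 -5

Derivation:
Input: [4, 7, 5, 8, 0]
Stage 1 (SUM): sum[0..0]=4, sum[0..1]=11, sum[0..2]=16, sum[0..3]=24, sum[0..4]=24 -> [4, 11, 16, 24, 24]
Stage 2 (OFFSET 3): 4+3=7, 11+3=14, 16+3=19, 24+3=27, 24+3=27 -> [7, 14, 19, 27, 27]
Stage 3 (DIFF): s[0]=7, 14-7=7, 19-14=5, 27-19=8, 27-27=0 -> [7, 7, 5, 8, 0]
Stage 4 (CLIP -10 8): clip(7,-10,8)=7, clip(7,-10,8)=7, clip(5,-10,8)=5, clip(8,-10,8)=8, clip(0,-10,8)=0 -> [7, 7, 5, 8, 0]
Stage 5 (OFFSET -5): 7+-5=2, 7+-5=2, 5+-5=0, 8+-5=3, 0+-5=-5 -> [2, 2, 0, 3, -5]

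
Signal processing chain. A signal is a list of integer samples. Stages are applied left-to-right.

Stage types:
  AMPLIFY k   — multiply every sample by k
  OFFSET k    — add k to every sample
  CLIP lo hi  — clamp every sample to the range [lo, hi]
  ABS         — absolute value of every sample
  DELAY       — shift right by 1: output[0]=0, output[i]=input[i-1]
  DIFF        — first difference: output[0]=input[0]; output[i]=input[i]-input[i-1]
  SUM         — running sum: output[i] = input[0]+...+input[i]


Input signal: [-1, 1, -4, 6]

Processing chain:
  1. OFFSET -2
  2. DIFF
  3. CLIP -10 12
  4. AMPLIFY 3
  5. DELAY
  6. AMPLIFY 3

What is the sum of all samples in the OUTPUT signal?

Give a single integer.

Input: [-1, 1, -4, 6]
Stage 1 (OFFSET -2): -1+-2=-3, 1+-2=-1, -4+-2=-6, 6+-2=4 -> [-3, -1, -6, 4]
Stage 2 (DIFF): s[0]=-3, -1--3=2, -6--1=-5, 4--6=10 -> [-3, 2, -5, 10]
Stage 3 (CLIP -10 12): clip(-3,-10,12)=-3, clip(2,-10,12)=2, clip(-5,-10,12)=-5, clip(10,-10,12)=10 -> [-3, 2, -5, 10]
Stage 4 (AMPLIFY 3): -3*3=-9, 2*3=6, -5*3=-15, 10*3=30 -> [-9, 6, -15, 30]
Stage 5 (DELAY): [0, -9, 6, -15] = [0, -9, 6, -15] -> [0, -9, 6, -15]
Stage 6 (AMPLIFY 3): 0*3=0, -9*3=-27, 6*3=18, -15*3=-45 -> [0, -27, 18, -45]
Output sum: -54

Answer: -54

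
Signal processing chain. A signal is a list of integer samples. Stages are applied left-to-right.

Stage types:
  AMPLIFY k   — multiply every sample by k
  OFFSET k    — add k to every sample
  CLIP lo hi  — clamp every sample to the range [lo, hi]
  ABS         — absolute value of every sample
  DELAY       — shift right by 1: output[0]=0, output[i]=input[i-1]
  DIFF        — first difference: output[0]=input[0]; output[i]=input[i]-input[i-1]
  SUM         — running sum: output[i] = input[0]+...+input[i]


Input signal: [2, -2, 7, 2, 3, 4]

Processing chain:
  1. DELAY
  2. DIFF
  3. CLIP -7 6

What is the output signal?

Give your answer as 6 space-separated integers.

Answer: 0 2 -4 6 -5 1

Derivation:
Input: [2, -2, 7, 2, 3, 4]
Stage 1 (DELAY): [0, 2, -2, 7, 2, 3] = [0, 2, -2, 7, 2, 3] -> [0, 2, -2, 7, 2, 3]
Stage 2 (DIFF): s[0]=0, 2-0=2, -2-2=-4, 7--2=9, 2-7=-5, 3-2=1 -> [0, 2, -4, 9, -5, 1]
Stage 3 (CLIP -7 6): clip(0,-7,6)=0, clip(2,-7,6)=2, clip(-4,-7,6)=-4, clip(9,-7,6)=6, clip(-5,-7,6)=-5, clip(1,-7,6)=1 -> [0, 2, -4, 6, -5, 1]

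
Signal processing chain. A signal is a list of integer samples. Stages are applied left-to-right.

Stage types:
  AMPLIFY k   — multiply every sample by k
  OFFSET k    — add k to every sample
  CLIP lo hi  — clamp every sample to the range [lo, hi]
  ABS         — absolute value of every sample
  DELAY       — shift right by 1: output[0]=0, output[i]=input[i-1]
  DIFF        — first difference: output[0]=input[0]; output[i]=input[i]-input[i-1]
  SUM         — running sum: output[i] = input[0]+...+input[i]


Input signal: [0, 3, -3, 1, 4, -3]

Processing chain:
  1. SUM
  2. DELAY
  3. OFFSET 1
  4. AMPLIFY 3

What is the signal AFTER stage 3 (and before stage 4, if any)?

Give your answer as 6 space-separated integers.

Answer: 1 1 4 1 2 6

Derivation:
Input: [0, 3, -3, 1, 4, -3]
Stage 1 (SUM): sum[0..0]=0, sum[0..1]=3, sum[0..2]=0, sum[0..3]=1, sum[0..4]=5, sum[0..5]=2 -> [0, 3, 0, 1, 5, 2]
Stage 2 (DELAY): [0, 0, 3, 0, 1, 5] = [0, 0, 3, 0, 1, 5] -> [0, 0, 3, 0, 1, 5]
Stage 3 (OFFSET 1): 0+1=1, 0+1=1, 3+1=4, 0+1=1, 1+1=2, 5+1=6 -> [1, 1, 4, 1, 2, 6]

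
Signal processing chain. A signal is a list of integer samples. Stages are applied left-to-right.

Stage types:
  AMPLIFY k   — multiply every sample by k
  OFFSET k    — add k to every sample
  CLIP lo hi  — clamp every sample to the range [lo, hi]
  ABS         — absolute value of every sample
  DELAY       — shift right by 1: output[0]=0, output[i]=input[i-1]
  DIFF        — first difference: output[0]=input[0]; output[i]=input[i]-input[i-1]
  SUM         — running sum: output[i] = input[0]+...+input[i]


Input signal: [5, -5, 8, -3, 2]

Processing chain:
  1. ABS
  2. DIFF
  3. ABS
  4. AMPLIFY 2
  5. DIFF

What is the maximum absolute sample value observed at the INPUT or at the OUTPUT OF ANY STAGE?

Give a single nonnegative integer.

Input: [5, -5, 8, -3, 2] (max |s|=8)
Stage 1 (ABS): |5|=5, |-5|=5, |8|=8, |-3|=3, |2|=2 -> [5, 5, 8, 3, 2] (max |s|=8)
Stage 2 (DIFF): s[0]=5, 5-5=0, 8-5=3, 3-8=-5, 2-3=-1 -> [5, 0, 3, -5, -1] (max |s|=5)
Stage 3 (ABS): |5|=5, |0|=0, |3|=3, |-5|=5, |-1|=1 -> [5, 0, 3, 5, 1] (max |s|=5)
Stage 4 (AMPLIFY 2): 5*2=10, 0*2=0, 3*2=6, 5*2=10, 1*2=2 -> [10, 0, 6, 10, 2] (max |s|=10)
Stage 5 (DIFF): s[0]=10, 0-10=-10, 6-0=6, 10-6=4, 2-10=-8 -> [10, -10, 6, 4, -8] (max |s|=10)
Overall max amplitude: 10

Answer: 10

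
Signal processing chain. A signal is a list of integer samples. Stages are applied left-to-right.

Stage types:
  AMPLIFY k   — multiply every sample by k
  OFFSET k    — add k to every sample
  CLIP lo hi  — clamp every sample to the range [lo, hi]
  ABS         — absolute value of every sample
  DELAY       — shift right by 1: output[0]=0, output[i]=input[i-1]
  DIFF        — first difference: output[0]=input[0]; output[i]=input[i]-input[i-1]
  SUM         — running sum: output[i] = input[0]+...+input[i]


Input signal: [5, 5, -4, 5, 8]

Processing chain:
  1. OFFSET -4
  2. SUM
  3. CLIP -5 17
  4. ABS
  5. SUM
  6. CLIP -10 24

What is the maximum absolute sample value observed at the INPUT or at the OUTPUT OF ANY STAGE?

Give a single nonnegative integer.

Answer: 14

Derivation:
Input: [5, 5, -4, 5, 8] (max |s|=8)
Stage 1 (OFFSET -4): 5+-4=1, 5+-4=1, -4+-4=-8, 5+-4=1, 8+-4=4 -> [1, 1, -8, 1, 4] (max |s|=8)
Stage 2 (SUM): sum[0..0]=1, sum[0..1]=2, sum[0..2]=-6, sum[0..3]=-5, sum[0..4]=-1 -> [1, 2, -6, -5, -1] (max |s|=6)
Stage 3 (CLIP -5 17): clip(1,-5,17)=1, clip(2,-5,17)=2, clip(-6,-5,17)=-5, clip(-5,-5,17)=-5, clip(-1,-5,17)=-1 -> [1, 2, -5, -5, -1] (max |s|=5)
Stage 4 (ABS): |1|=1, |2|=2, |-5|=5, |-5|=5, |-1|=1 -> [1, 2, 5, 5, 1] (max |s|=5)
Stage 5 (SUM): sum[0..0]=1, sum[0..1]=3, sum[0..2]=8, sum[0..3]=13, sum[0..4]=14 -> [1, 3, 8, 13, 14] (max |s|=14)
Stage 6 (CLIP -10 24): clip(1,-10,24)=1, clip(3,-10,24)=3, clip(8,-10,24)=8, clip(13,-10,24)=13, clip(14,-10,24)=14 -> [1, 3, 8, 13, 14] (max |s|=14)
Overall max amplitude: 14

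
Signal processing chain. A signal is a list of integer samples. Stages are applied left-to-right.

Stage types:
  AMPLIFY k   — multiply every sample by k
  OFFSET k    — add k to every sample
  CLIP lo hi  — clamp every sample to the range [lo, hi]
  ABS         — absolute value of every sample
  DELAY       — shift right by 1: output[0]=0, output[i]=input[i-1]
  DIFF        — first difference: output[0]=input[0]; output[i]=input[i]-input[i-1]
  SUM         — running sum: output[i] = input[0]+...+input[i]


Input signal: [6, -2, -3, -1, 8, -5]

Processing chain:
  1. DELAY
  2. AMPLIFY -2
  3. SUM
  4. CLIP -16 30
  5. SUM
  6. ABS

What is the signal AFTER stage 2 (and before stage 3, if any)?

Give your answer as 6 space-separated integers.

Input: [6, -2, -3, -1, 8, -5]
Stage 1 (DELAY): [0, 6, -2, -3, -1, 8] = [0, 6, -2, -3, -1, 8] -> [0, 6, -2, -3, -1, 8]
Stage 2 (AMPLIFY -2): 0*-2=0, 6*-2=-12, -2*-2=4, -3*-2=6, -1*-2=2, 8*-2=-16 -> [0, -12, 4, 6, 2, -16]

Answer: 0 -12 4 6 2 -16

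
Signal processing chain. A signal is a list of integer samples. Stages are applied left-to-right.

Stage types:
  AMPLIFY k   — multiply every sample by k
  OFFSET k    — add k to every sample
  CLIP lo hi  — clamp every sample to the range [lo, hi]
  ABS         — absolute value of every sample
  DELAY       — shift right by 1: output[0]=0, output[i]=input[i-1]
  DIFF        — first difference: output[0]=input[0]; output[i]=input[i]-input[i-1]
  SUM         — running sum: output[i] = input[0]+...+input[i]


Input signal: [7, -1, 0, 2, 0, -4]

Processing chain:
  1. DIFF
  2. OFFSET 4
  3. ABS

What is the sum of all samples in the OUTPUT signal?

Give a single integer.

Answer: 28

Derivation:
Input: [7, -1, 0, 2, 0, -4]
Stage 1 (DIFF): s[0]=7, -1-7=-8, 0--1=1, 2-0=2, 0-2=-2, -4-0=-4 -> [7, -8, 1, 2, -2, -4]
Stage 2 (OFFSET 4): 7+4=11, -8+4=-4, 1+4=5, 2+4=6, -2+4=2, -4+4=0 -> [11, -4, 5, 6, 2, 0]
Stage 3 (ABS): |11|=11, |-4|=4, |5|=5, |6|=6, |2|=2, |0|=0 -> [11, 4, 5, 6, 2, 0]
Output sum: 28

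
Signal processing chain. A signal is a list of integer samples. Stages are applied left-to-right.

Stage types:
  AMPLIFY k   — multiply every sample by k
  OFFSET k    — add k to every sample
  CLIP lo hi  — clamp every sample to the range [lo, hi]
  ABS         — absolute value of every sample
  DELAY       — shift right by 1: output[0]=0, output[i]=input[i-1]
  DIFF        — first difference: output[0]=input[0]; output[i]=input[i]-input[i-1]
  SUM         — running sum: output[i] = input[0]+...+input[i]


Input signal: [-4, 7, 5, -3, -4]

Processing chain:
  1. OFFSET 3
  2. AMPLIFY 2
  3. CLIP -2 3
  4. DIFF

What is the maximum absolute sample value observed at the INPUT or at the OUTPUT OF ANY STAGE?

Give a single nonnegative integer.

Answer: 20

Derivation:
Input: [-4, 7, 5, -3, -4] (max |s|=7)
Stage 1 (OFFSET 3): -4+3=-1, 7+3=10, 5+3=8, -3+3=0, -4+3=-1 -> [-1, 10, 8, 0, -1] (max |s|=10)
Stage 2 (AMPLIFY 2): -1*2=-2, 10*2=20, 8*2=16, 0*2=0, -1*2=-2 -> [-2, 20, 16, 0, -2] (max |s|=20)
Stage 3 (CLIP -2 3): clip(-2,-2,3)=-2, clip(20,-2,3)=3, clip(16,-2,3)=3, clip(0,-2,3)=0, clip(-2,-2,3)=-2 -> [-2, 3, 3, 0, -2] (max |s|=3)
Stage 4 (DIFF): s[0]=-2, 3--2=5, 3-3=0, 0-3=-3, -2-0=-2 -> [-2, 5, 0, -3, -2] (max |s|=5)
Overall max amplitude: 20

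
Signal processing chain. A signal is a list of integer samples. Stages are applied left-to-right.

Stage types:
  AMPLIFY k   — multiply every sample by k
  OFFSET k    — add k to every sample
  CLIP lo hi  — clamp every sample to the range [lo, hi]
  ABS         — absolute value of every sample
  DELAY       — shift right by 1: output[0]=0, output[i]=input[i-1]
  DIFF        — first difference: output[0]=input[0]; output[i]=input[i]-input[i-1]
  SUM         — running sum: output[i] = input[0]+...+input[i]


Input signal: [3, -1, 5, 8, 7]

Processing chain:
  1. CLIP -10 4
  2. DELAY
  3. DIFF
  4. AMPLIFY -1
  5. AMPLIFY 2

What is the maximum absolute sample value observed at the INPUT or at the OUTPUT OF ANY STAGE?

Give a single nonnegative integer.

Input: [3, -1, 5, 8, 7] (max |s|=8)
Stage 1 (CLIP -10 4): clip(3,-10,4)=3, clip(-1,-10,4)=-1, clip(5,-10,4)=4, clip(8,-10,4)=4, clip(7,-10,4)=4 -> [3, -1, 4, 4, 4] (max |s|=4)
Stage 2 (DELAY): [0, 3, -1, 4, 4] = [0, 3, -1, 4, 4] -> [0, 3, -1, 4, 4] (max |s|=4)
Stage 3 (DIFF): s[0]=0, 3-0=3, -1-3=-4, 4--1=5, 4-4=0 -> [0, 3, -4, 5, 0] (max |s|=5)
Stage 4 (AMPLIFY -1): 0*-1=0, 3*-1=-3, -4*-1=4, 5*-1=-5, 0*-1=0 -> [0, -3, 4, -5, 0] (max |s|=5)
Stage 5 (AMPLIFY 2): 0*2=0, -3*2=-6, 4*2=8, -5*2=-10, 0*2=0 -> [0, -6, 8, -10, 0] (max |s|=10)
Overall max amplitude: 10

Answer: 10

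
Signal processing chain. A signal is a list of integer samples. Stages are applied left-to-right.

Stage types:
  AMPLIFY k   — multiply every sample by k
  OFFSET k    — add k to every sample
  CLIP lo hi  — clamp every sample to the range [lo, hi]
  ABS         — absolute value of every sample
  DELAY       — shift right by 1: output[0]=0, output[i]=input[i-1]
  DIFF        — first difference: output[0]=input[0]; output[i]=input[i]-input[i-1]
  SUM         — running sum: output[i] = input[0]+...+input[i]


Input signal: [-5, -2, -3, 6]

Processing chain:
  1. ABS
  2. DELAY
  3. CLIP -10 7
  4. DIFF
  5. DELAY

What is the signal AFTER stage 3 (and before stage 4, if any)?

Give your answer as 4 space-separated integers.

Answer: 0 5 2 3

Derivation:
Input: [-5, -2, -3, 6]
Stage 1 (ABS): |-5|=5, |-2|=2, |-3|=3, |6|=6 -> [5, 2, 3, 6]
Stage 2 (DELAY): [0, 5, 2, 3] = [0, 5, 2, 3] -> [0, 5, 2, 3]
Stage 3 (CLIP -10 7): clip(0,-10,7)=0, clip(5,-10,7)=5, clip(2,-10,7)=2, clip(3,-10,7)=3 -> [0, 5, 2, 3]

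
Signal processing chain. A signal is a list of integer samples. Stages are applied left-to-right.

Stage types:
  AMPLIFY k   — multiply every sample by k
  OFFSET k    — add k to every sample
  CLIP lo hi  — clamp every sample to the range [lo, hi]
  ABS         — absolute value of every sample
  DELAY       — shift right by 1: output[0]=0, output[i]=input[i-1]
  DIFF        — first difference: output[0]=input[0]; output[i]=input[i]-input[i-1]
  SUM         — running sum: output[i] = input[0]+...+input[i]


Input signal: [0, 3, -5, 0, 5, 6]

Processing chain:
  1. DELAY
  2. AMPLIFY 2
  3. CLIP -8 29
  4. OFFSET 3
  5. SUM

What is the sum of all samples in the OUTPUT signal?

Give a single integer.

Input: [0, 3, -5, 0, 5, 6]
Stage 1 (DELAY): [0, 0, 3, -5, 0, 5] = [0, 0, 3, -5, 0, 5] -> [0, 0, 3, -5, 0, 5]
Stage 2 (AMPLIFY 2): 0*2=0, 0*2=0, 3*2=6, -5*2=-10, 0*2=0, 5*2=10 -> [0, 0, 6, -10, 0, 10]
Stage 3 (CLIP -8 29): clip(0,-8,29)=0, clip(0,-8,29)=0, clip(6,-8,29)=6, clip(-10,-8,29)=-8, clip(0,-8,29)=0, clip(10,-8,29)=10 -> [0, 0, 6, -8, 0, 10]
Stage 4 (OFFSET 3): 0+3=3, 0+3=3, 6+3=9, -8+3=-5, 0+3=3, 10+3=13 -> [3, 3, 9, -5, 3, 13]
Stage 5 (SUM): sum[0..0]=3, sum[0..1]=6, sum[0..2]=15, sum[0..3]=10, sum[0..4]=13, sum[0..5]=26 -> [3, 6, 15, 10, 13, 26]
Output sum: 73

Answer: 73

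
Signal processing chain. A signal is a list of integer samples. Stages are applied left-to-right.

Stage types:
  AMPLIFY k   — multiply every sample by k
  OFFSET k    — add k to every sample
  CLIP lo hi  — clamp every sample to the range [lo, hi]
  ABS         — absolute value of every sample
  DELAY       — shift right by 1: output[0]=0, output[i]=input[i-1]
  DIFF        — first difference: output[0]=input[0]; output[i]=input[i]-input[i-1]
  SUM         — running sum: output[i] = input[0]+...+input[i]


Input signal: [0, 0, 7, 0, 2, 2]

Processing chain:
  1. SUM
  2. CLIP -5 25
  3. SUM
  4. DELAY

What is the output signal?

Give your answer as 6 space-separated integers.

Input: [0, 0, 7, 0, 2, 2]
Stage 1 (SUM): sum[0..0]=0, sum[0..1]=0, sum[0..2]=7, sum[0..3]=7, sum[0..4]=9, sum[0..5]=11 -> [0, 0, 7, 7, 9, 11]
Stage 2 (CLIP -5 25): clip(0,-5,25)=0, clip(0,-5,25)=0, clip(7,-5,25)=7, clip(7,-5,25)=7, clip(9,-5,25)=9, clip(11,-5,25)=11 -> [0, 0, 7, 7, 9, 11]
Stage 3 (SUM): sum[0..0]=0, sum[0..1]=0, sum[0..2]=7, sum[0..3]=14, sum[0..4]=23, sum[0..5]=34 -> [0, 0, 7, 14, 23, 34]
Stage 4 (DELAY): [0, 0, 0, 7, 14, 23] = [0, 0, 0, 7, 14, 23] -> [0, 0, 0, 7, 14, 23]

Answer: 0 0 0 7 14 23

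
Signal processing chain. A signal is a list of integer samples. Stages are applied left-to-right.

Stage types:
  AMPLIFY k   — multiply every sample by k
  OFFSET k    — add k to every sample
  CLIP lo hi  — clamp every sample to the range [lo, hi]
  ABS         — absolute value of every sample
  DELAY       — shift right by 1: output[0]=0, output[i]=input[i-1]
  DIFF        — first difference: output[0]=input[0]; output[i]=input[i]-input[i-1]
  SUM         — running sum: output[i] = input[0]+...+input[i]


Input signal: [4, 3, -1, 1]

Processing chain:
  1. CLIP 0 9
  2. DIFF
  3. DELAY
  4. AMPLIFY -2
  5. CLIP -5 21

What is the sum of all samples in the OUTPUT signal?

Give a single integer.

Input: [4, 3, -1, 1]
Stage 1 (CLIP 0 9): clip(4,0,9)=4, clip(3,0,9)=3, clip(-1,0,9)=0, clip(1,0,9)=1 -> [4, 3, 0, 1]
Stage 2 (DIFF): s[0]=4, 3-4=-1, 0-3=-3, 1-0=1 -> [4, -1, -3, 1]
Stage 3 (DELAY): [0, 4, -1, -3] = [0, 4, -1, -3] -> [0, 4, -1, -3]
Stage 4 (AMPLIFY -2): 0*-2=0, 4*-2=-8, -1*-2=2, -3*-2=6 -> [0, -8, 2, 6]
Stage 5 (CLIP -5 21): clip(0,-5,21)=0, clip(-8,-5,21)=-5, clip(2,-5,21)=2, clip(6,-5,21)=6 -> [0, -5, 2, 6]
Output sum: 3

Answer: 3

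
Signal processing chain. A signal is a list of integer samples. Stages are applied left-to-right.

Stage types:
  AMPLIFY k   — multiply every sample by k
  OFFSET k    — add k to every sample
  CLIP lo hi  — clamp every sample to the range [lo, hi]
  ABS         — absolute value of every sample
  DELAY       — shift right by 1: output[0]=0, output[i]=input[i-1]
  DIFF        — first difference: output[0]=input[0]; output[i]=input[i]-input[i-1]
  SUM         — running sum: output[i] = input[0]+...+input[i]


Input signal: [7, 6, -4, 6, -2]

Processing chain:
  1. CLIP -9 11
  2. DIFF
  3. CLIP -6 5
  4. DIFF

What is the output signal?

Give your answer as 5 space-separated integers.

Input: [7, 6, -4, 6, -2]
Stage 1 (CLIP -9 11): clip(7,-9,11)=7, clip(6,-9,11)=6, clip(-4,-9,11)=-4, clip(6,-9,11)=6, clip(-2,-9,11)=-2 -> [7, 6, -4, 6, -2]
Stage 2 (DIFF): s[0]=7, 6-7=-1, -4-6=-10, 6--4=10, -2-6=-8 -> [7, -1, -10, 10, -8]
Stage 3 (CLIP -6 5): clip(7,-6,5)=5, clip(-1,-6,5)=-1, clip(-10,-6,5)=-6, clip(10,-6,5)=5, clip(-8,-6,5)=-6 -> [5, -1, -6, 5, -6]
Stage 4 (DIFF): s[0]=5, -1-5=-6, -6--1=-5, 5--6=11, -6-5=-11 -> [5, -6, -5, 11, -11]

Answer: 5 -6 -5 11 -11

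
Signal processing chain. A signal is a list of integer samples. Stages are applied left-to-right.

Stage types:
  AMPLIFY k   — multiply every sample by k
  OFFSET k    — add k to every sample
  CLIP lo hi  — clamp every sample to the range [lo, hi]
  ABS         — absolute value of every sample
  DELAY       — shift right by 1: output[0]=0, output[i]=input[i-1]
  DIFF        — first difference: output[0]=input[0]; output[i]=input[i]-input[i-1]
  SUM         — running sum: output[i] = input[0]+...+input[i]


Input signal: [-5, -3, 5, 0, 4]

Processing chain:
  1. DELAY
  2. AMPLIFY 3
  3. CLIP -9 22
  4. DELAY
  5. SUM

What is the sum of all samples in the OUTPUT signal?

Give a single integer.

Input: [-5, -3, 5, 0, 4]
Stage 1 (DELAY): [0, -5, -3, 5, 0] = [0, -5, -3, 5, 0] -> [0, -5, -3, 5, 0]
Stage 2 (AMPLIFY 3): 0*3=0, -5*3=-15, -3*3=-9, 5*3=15, 0*3=0 -> [0, -15, -9, 15, 0]
Stage 3 (CLIP -9 22): clip(0,-9,22)=0, clip(-15,-9,22)=-9, clip(-9,-9,22)=-9, clip(15,-9,22)=15, clip(0,-9,22)=0 -> [0, -9, -9, 15, 0]
Stage 4 (DELAY): [0, 0, -9, -9, 15] = [0, 0, -9, -9, 15] -> [0, 0, -9, -9, 15]
Stage 5 (SUM): sum[0..0]=0, sum[0..1]=0, sum[0..2]=-9, sum[0..3]=-18, sum[0..4]=-3 -> [0, 0, -9, -18, -3]
Output sum: -30

Answer: -30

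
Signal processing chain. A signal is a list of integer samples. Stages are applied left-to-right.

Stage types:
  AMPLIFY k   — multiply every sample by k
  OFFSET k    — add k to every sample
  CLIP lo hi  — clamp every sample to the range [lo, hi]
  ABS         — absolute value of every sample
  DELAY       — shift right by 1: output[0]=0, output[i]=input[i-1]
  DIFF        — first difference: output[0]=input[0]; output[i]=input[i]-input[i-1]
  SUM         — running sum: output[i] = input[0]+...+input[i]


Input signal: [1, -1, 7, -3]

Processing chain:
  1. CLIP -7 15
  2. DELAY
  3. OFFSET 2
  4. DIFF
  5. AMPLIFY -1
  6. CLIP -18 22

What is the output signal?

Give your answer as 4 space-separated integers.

Answer: -2 -1 2 -8

Derivation:
Input: [1, -1, 7, -3]
Stage 1 (CLIP -7 15): clip(1,-7,15)=1, clip(-1,-7,15)=-1, clip(7,-7,15)=7, clip(-3,-7,15)=-3 -> [1, -1, 7, -3]
Stage 2 (DELAY): [0, 1, -1, 7] = [0, 1, -1, 7] -> [0, 1, -1, 7]
Stage 3 (OFFSET 2): 0+2=2, 1+2=3, -1+2=1, 7+2=9 -> [2, 3, 1, 9]
Stage 4 (DIFF): s[0]=2, 3-2=1, 1-3=-2, 9-1=8 -> [2, 1, -2, 8]
Stage 5 (AMPLIFY -1): 2*-1=-2, 1*-1=-1, -2*-1=2, 8*-1=-8 -> [-2, -1, 2, -8]
Stage 6 (CLIP -18 22): clip(-2,-18,22)=-2, clip(-1,-18,22)=-1, clip(2,-18,22)=2, clip(-8,-18,22)=-8 -> [-2, -1, 2, -8]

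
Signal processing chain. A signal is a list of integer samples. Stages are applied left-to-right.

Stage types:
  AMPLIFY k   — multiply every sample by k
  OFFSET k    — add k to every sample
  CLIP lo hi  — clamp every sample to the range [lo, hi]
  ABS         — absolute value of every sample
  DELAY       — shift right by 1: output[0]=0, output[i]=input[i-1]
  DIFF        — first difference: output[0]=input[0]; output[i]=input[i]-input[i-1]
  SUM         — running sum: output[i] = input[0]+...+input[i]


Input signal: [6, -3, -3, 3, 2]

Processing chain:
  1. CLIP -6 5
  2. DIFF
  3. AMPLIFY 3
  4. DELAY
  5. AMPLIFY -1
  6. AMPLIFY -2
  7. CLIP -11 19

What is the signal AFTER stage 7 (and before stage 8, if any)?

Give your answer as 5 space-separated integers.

Answer: 0 19 -11 0 19

Derivation:
Input: [6, -3, -3, 3, 2]
Stage 1 (CLIP -6 5): clip(6,-6,5)=5, clip(-3,-6,5)=-3, clip(-3,-6,5)=-3, clip(3,-6,5)=3, clip(2,-6,5)=2 -> [5, -3, -3, 3, 2]
Stage 2 (DIFF): s[0]=5, -3-5=-8, -3--3=0, 3--3=6, 2-3=-1 -> [5, -8, 0, 6, -1]
Stage 3 (AMPLIFY 3): 5*3=15, -8*3=-24, 0*3=0, 6*3=18, -1*3=-3 -> [15, -24, 0, 18, -3]
Stage 4 (DELAY): [0, 15, -24, 0, 18] = [0, 15, -24, 0, 18] -> [0, 15, -24, 0, 18]
Stage 5 (AMPLIFY -1): 0*-1=0, 15*-1=-15, -24*-1=24, 0*-1=0, 18*-1=-18 -> [0, -15, 24, 0, -18]
Stage 6 (AMPLIFY -2): 0*-2=0, -15*-2=30, 24*-2=-48, 0*-2=0, -18*-2=36 -> [0, 30, -48, 0, 36]
Stage 7 (CLIP -11 19): clip(0,-11,19)=0, clip(30,-11,19)=19, clip(-48,-11,19)=-11, clip(0,-11,19)=0, clip(36,-11,19)=19 -> [0, 19, -11, 0, 19]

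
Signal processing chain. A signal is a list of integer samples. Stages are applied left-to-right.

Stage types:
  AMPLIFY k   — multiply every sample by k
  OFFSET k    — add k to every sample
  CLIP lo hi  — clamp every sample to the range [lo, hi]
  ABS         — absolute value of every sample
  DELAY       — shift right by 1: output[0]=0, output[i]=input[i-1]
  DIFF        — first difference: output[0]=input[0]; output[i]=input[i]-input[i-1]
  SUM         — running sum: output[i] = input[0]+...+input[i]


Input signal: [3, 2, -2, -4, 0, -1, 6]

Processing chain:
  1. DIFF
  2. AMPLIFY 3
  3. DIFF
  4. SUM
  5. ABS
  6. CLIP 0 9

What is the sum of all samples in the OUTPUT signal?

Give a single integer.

Answer: 48

Derivation:
Input: [3, 2, -2, -4, 0, -1, 6]
Stage 1 (DIFF): s[0]=3, 2-3=-1, -2-2=-4, -4--2=-2, 0--4=4, -1-0=-1, 6--1=7 -> [3, -1, -4, -2, 4, -1, 7]
Stage 2 (AMPLIFY 3): 3*3=9, -1*3=-3, -4*3=-12, -2*3=-6, 4*3=12, -1*3=-3, 7*3=21 -> [9, -3, -12, -6, 12, -3, 21]
Stage 3 (DIFF): s[0]=9, -3-9=-12, -12--3=-9, -6--12=6, 12--6=18, -3-12=-15, 21--3=24 -> [9, -12, -9, 6, 18, -15, 24]
Stage 4 (SUM): sum[0..0]=9, sum[0..1]=-3, sum[0..2]=-12, sum[0..3]=-6, sum[0..4]=12, sum[0..5]=-3, sum[0..6]=21 -> [9, -3, -12, -6, 12, -3, 21]
Stage 5 (ABS): |9|=9, |-3|=3, |-12|=12, |-6|=6, |12|=12, |-3|=3, |21|=21 -> [9, 3, 12, 6, 12, 3, 21]
Stage 6 (CLIP 0 9): clip(9,0,9)=9, clip(3,0,9)=3, clip(12,0,9)=9, clip(6,0,9)=6, clip(12,0,9)=9, clip(3,0,9)=3, clip(21,0,9)=9 -> [9, 3, 9, 6, 9, 3, 9]
Output sum: 48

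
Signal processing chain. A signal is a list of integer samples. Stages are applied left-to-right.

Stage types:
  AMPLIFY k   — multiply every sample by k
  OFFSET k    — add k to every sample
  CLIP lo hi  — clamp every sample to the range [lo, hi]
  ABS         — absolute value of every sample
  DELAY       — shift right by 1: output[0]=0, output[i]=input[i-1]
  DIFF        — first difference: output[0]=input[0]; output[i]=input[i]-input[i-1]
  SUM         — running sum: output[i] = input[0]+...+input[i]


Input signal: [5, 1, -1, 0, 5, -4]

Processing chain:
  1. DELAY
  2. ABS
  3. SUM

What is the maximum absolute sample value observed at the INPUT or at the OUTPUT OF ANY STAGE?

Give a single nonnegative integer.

Answer: 12

Derivation:
Input: [5, 1, -1, 0, 5, -4] (max |s|=5)
Stage 1 (DELAY): [0, 5, 1, -1, 0, 5] = [0, 5, 1, -1, 0, 5] -> [0, 5, 1, -1, 0, 5] (max |s|=5)
Stage 2 (ABS): |0|=0, |5|=5, |1|=1, |-1|=1, |0|=0, |5|=5 -> [0, 5, 1, 1, 0, 5] (max |s|=5)
Stage 3 (SUM): sum[0..0]=0, sum[0..1]=5, sum[0..2]=6, sum[0..3]=7, sum[0..4]=7, sum[0..5]=12 -> [0, 5, 6, 7, 7, 12] (max |s|=12)
Overall max amplitude: 12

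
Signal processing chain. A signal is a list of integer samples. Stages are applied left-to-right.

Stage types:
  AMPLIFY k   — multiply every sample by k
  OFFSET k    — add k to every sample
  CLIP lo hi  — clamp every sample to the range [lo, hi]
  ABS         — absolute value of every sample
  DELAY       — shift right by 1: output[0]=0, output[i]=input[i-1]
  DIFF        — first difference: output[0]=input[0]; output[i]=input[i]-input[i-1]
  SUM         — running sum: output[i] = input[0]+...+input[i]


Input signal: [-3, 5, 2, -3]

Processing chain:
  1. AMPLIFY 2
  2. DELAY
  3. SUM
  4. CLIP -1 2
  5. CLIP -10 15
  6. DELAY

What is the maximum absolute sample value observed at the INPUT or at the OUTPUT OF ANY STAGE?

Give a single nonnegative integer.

Answer: 10

Derivation:
Input: [-3, 5, 2, -3] (max |s|=5)
Stage 1 (AMPLIFY 2): -3*2=-6, 5*2=10, 2*2=4, -3*2=-6 -> [-6, 10, 4, -6] (max |s|=10)
Stage 2 (DELAY): [0, -6, 10, 4] = [0, -6, 10, 4] -> [0, -6, 10, 4] (max |s|=10)
Stage 3 (SUM): sum[0..0]=0, sum[0..1]=-6, sum[0..2]=4, sum[0..3]=8 -> [0, -6, 4, 8] (max |s|=8)
Stage 4 (CLIP -1 2): clip(0,-1,2)=0, clip(-6,-1,2)=-1, clip(4,-1,2)=2, clip(8,-1,2)=2 -> [0, -1, 2, 2] (max |s|=2)
Stage 5 (CLIP -10 15): clip(0,-10,15)=0, clip(-1,-10,15)=-1, clip(2,-10,15)=2, clip(2,-10,15)=2 -> [0, -1, 2, 2] (max |s|=2)
Stage 6 (DELAY): [0, 0, -1, 2] = [0, 0, -1, 2] -> [0, 0, -1, 2] (max |s|=2)
Overall max amplitude: 10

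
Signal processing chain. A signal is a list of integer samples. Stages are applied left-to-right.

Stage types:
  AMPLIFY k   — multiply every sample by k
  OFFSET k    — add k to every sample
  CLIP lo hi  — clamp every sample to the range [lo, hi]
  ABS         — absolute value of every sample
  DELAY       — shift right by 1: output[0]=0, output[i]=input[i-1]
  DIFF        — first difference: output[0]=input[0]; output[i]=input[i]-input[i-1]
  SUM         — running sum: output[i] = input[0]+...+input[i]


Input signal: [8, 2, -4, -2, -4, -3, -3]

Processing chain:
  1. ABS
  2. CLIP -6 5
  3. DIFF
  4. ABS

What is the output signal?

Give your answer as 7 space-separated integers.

Input: [8, 2, -4, -2, -4, -3, -3]
Stage 1 (ABS): |8|=8, |2|=2, |-4|=4, |-2|=2, |-4|=4, |-3|=3, |-3|=3 -> [8, 2, 4, 2, 4, 3, 3]
Stage 2 (CLIP -6 5): clip(8,-6,5)=5, clip(2,-6,5)=2, clip(4,-6,5)=4, clip(2,-6,5)=2, clip(4,-6,5)=4, clip(3,-6,5)=3, clip(3,-6,5)=3 -> [5, 2, 4, 2, 4, 3, 3]
Stage 3 (DIFF): s[0]=5, 2-5=-3, 4-2=2, 2-4=-2, 4-2=2, 3-4=-1, 3-3=0 -> [5, -3, 2, -2, 2, -1, 0]
Stage 4 (ABS): |5|=5, |-3|=3, |2|=2, |-2|=2, |2|=2, |-1|=1, |0|=0 -> [5, 3, 2, 2, 2, 1, 0]

Answer: 5 3 2 2 2 1 0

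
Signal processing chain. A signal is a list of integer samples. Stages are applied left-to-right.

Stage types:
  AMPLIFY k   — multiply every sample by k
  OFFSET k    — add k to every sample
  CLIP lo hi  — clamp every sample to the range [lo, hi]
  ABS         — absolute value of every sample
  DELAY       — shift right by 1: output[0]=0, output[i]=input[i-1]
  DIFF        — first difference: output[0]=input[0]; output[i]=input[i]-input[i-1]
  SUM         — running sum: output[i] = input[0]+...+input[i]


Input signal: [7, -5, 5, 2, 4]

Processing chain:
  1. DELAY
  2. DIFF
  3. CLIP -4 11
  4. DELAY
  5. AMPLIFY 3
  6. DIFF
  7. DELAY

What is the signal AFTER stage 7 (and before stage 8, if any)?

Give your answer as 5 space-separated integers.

Answer: 0 0 0 21 -33

Derivation:
Input: [7, -5, 5, 2, 4]
Stage 1 (DELAY): [0, 7, -5, 5, 2] = [0, 7, -5, 5, 2] -> [0, 7, -5, 5, 2]
Stage 2 (DIFF): s[0]=0, 7-0=7, -5-7=-12, 5--5=10, 2-5=-3 -> [0, 7, -12, 10, -3]
Stage 3 (CLIP -4 11): clip(0,-4,11)=0, clip(7,-4,11)=7, clip(-12,-4,11)=-4, clip(10,-4,11)=10, clip(-3,-4,11)=-3 -> [0, 7, -4, 10, -3]
Stage 4 (DELAY): [0, 0, 7, -4, 10] = [0, 0, 7, -4, 10] -> [0, 0, 7, -4, 10]
Stage 5 (AMPLIFY 3): 0*3=0, 0*3=0, 7*3=21, -4*3=-12, 10*3=30 -> [0, 0, 21, -12, 30]
Stage 6 (DIFF): s[0]=0, 0-0=0, 21-0=21, -12-21=-33, 30--12=42 -> [0, 0, 21, -33, 42]
Stage 7 (DELAY): [0, 0, 0, 21, -33] = [0, 0, 0, 21, -33] -> [0, 0, 0, 21, -33]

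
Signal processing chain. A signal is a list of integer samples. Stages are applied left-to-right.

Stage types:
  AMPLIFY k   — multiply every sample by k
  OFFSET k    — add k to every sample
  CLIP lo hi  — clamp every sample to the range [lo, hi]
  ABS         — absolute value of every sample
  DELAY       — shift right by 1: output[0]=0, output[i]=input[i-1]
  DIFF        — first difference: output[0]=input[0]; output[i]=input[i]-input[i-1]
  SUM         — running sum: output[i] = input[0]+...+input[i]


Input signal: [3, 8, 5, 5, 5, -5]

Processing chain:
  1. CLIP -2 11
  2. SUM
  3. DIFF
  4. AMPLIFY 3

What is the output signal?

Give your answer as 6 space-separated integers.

Input: [3, 8, 5, 5, 5, -5]
Stage 1 (CLIP -2 11): clip(3,-2,11)=3, clip(8,-2,11)=8, clip(5,-2,11)=5, clip(5,-2,11)=5, clip(5,-2,11)=5, clip(-5,-2,11)=-2 -> [3, 8, 5, 5, 5, -2]
Stage 2 (SUM): sum[0..0]=3, sum[0..1]=11, sum[0..2]=16, sum[0..3]=21, sum[0..4]=26, sum[0..5]=24 -> [3, 11, 16, 21, 26, 24]
Stage 3 (DIFF): s[0]=3, 11-3=8, 16-11=5, 21-16=5, 26-21=5, 24-26=-2 -> [3, 8, 5, 5, 5, -2]
Stage 4 (AMPLIFY 3): 3*3=9, 8*3=24, 5*3=15, 5*3=15, 5*3=15, -2*3=-6 -> [9, 24, 15, 15, 15, -6]

Answer: 9 24 15 15 15 -6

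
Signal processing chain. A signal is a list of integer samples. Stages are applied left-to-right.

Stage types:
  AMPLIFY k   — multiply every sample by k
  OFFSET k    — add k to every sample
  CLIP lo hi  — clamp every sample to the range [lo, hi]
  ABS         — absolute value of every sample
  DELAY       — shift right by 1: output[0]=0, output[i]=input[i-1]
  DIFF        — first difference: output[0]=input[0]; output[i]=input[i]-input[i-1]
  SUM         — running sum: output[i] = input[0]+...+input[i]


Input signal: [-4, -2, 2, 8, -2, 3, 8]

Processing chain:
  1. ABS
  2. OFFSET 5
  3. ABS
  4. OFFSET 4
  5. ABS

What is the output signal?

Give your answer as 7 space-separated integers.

Answer: 13 11 11 17 11 12 17

Derivation:
Input: [-4, -2, 2, 8, -2, 3, 8]
Stage 1 (ABS): |-4|=4, |-2|=2, |2|=2, |8|=8, |-2|=2, |3|=3, |8|=8 -> [4, 2, 2, 8, 2, 3, 8]
Stage 2 (OFFSET 5): 4+5=9, 2+5=7, 2+5=7, 8+5=13, 2+5=7, 3+5=8, 8+5=13 -> [9, 7, 7, 13, 7, 8, 13]
Stage 3 (ABS): |9|=9, |7|=7, |7|=7, |13|=13, |7|=7, |8|=8, |13|=13 -> [9, 7, 7, 13, 7, 8, 13]
Stage 4 (OFFSET 4): 9+4=13, 7+4=11, 7+4=11, 13+4=17, 7+4=11, 8+4=12, 13+4=17 -> [13, 11, 11, 17, 11, 12, 17]
Stage 5 (ABS): |13|=13, |11|=11, |11|=11, |17|=17, |11|=11, |12|=12, |17|=17 -> [13, 11, 11, 17, 11, 12, 17]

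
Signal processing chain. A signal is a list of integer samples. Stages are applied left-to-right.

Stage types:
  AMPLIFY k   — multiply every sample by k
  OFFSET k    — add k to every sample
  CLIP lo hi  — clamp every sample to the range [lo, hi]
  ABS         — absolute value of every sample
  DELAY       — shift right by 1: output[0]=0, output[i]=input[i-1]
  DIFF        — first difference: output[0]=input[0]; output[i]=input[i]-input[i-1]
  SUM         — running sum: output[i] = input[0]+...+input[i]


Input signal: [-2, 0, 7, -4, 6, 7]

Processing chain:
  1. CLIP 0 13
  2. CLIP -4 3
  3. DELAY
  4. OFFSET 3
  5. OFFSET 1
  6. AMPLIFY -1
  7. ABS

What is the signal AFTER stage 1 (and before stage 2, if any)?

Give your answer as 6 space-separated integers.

Input: [-2, 0, 7, -4, 6, 7]
Stage 1 (CLIP 0 13): clip(-2,0,13)=0, clip(0,0,13)=0, clip(7,0,13)=7, clip(-4,0,13)=0, clip(6,0,13)=6, clip(7,0,13)=7 -> [0, 0, 7, 0, 6, 7]

Answer: 0 0 7 0 6 7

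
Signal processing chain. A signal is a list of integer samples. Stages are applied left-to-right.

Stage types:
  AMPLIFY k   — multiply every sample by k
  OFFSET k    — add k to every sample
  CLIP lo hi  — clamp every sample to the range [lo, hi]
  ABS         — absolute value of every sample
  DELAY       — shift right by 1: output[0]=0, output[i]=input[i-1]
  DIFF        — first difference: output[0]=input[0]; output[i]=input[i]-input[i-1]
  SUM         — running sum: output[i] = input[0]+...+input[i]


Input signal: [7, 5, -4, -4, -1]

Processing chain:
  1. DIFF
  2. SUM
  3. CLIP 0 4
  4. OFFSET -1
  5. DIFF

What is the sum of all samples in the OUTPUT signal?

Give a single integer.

Input: [7, 5, -4, -4, -1]
Stage 1 (DIFF): s[0]=7, 5-7=-2, -4-5=-9, -4--4=0, -1--4=3 -> [7, -2, -9, 0, 3]
Stage 2 (SUM): sum[0..0]=7, sum[0..1]=5, sum[0..2]=-4, sum[0..3]=-4, sum[0..4]=-1 -> [7, 5, -4, -4, -1]
Stage 3 (CLIP 0 4): clip(7,0,4)=4, clip(5,0,4)=4, clip(-4,0,4)=0, clip(-4,0,4)=0, clip(-1,0,4)=0 -> [4, 4, 0, 0, 0]
Stage 4 (OFFSET -1): 4+-1=3, 4+-1=3, 0+-1=-1, 0+-1=-1, 0+-1=-1 -> [3, 3, -1, -1, -1]
Stage 5 (DIFF): s[0]=3, 3-3=0, -1-3=-4, -1--1=0, -1--1=0 -> [3, 0, -4, 0, 0]
Output sum: -1

Answer: -1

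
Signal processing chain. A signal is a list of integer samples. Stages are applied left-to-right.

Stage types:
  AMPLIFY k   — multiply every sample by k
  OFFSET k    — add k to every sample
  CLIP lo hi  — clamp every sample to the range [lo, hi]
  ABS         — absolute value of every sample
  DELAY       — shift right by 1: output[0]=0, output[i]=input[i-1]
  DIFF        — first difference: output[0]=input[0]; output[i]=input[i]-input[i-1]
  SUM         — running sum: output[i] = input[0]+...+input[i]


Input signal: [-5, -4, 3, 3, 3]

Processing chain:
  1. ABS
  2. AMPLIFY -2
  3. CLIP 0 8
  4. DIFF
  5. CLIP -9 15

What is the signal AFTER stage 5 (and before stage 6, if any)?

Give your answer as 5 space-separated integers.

Input: [-5, -4, 3, 3, 3]
Stage 1 (ABS): |-5|=5, |-4|=4, |3|=3, |3|=3, |3|=3 -> [5, 4, 3, 3, 3]
Stage 2 (AMPLIFY -2): 5*-2=-10, 4*-2=-8, 3*-2=-6, 3*-2=-6, 3*-2=-6 -> [-10, -8, -6, -6, -6]
Stage 3 (CLIP 0 8): clip(-10,0,8)=0, clip(-8,0,8)=0, clip(-6,0,8)=0, clip(-6,0,8)=0, clip(-6,0,8)=0 -> [0, 0, 0, 0, 0]
Stage 4 (DIFF): s[0]=0, 0-0=0, 0-0=0, 0-0=0, 0-0=0 -> [0, 0, 0, 0, 0]
Stage 5 (CLIP -9 15): clip(0,-9,15)=0, clip(0,-9,15)=0, clip(0,-9,15)=0, clip(0,-9,15)=0, clip(0,-9,15)=0 -> [0, 0, 0, 0, 0]

Answer: 0 0 0 0 0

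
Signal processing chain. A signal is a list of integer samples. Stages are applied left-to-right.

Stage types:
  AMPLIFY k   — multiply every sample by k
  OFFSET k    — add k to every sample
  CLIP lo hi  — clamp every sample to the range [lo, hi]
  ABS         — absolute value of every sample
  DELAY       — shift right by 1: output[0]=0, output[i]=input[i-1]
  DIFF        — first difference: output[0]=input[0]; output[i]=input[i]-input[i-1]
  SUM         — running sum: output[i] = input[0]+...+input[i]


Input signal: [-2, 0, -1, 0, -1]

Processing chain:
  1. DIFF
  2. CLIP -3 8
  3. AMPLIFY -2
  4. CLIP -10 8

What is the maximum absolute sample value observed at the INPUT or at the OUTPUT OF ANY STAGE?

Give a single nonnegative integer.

Input: [-2, 0, -1, 0, -1] (max |s|=2)
Stage 1 (DIFF): s[0]=-2, 0--2=2, -1-0=-1, 0--1=1, -1-0=-1 -> [-2, 2, -1, 1, -1] (max |s|=2)
Stage 2 (CLIP -3 8): clip(-2,-3,8)=-2, clip(2,-3,8)=2, clip(-1,-3,8)=-1, clip(1,-3,8)=1, clip(-1,-3,8)=-1 -> [-2, 2, -1, 1, -1] (max |s|=2)
Stage 3 (AMPLIFY -2): -2*-2=4, 2*-2=-4, -1*-2=2, 1*-2=-2, -1*-2=2 -> [4, -4, 2, -2, 2] (max |s|=4)
Stage 4 (CLIP -10 8): clip(4,-10,8)=4, clip(-4,-10,8)=-4, clip(2,-10,8)=2, clip(-2,-10,8)=-2, clip(2,-10,8)=2 -> [4, -4, 2, -2, 2] (max |s|=4)
Overall max amplitude: 4

Answer: 4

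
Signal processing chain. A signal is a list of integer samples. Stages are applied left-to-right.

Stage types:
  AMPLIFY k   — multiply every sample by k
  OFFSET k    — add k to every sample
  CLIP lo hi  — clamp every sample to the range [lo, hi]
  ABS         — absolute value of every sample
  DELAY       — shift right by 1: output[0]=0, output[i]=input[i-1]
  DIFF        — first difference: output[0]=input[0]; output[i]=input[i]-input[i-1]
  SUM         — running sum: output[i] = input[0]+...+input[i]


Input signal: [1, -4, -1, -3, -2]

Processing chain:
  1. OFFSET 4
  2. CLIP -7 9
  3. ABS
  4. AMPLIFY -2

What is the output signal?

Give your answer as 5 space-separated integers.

Input: [1, -4, -1, -3, -2]
Stage 1 (OFFSET 4): 1+4=5, -4+4=0, -1+4=3, -3+4=1, -2+4=2 -> [5, 0, 3, 1, 2]
Stage 2 (CLIP -7 9): clip(5,-7,9)=5, clip(0,-7,9)=0, clip(3,-7,9)=3, clip(1,-7,9)=1, clip(2,-7,9)=2 -> [5, 0, 3, 1, 2]
Stage 3 (ABS): |5|=5, |0|=0, |3|=3, |1|=1, |2|=2 -> [5, 0, 3, 1, 2]
Stage 4 (AMPLIFY -2): 5*-2=-10, 0*-2=0, 3*-2=-6, 1*-2=-2, 2*-2=-4 -> [-10, 0, -6, -2, -4]

Answer: -10 0 -6 -2 -4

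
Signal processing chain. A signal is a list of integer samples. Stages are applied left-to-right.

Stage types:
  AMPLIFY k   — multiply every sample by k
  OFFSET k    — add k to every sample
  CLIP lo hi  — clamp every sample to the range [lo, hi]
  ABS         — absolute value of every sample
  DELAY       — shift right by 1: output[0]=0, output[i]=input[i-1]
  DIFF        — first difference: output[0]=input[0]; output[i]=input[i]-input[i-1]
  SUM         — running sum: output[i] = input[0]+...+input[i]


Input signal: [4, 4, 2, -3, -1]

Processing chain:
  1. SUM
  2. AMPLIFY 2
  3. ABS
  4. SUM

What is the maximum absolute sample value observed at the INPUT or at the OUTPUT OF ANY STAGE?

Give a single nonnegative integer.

Answer: 70

Derivation:
Input: [4, 4, 2, -3, -1] (max |s|=4)
Stage 1 (SUM): sum[0..0]=4, sum[0..1]=8, sum[0..2]=10, sum[0..3]=7, sum[0..4]=6 -> [4, 8, 10, 7, 6] (max |s|=10)
Stage 2 (AMPLIFY 2): 4*2=8, 8*2=16, 10*2=20, 7*2=14, 6*2=12 -> [8, 16, 20, 14, 12] (max |s|=20)
Stage 3 (ABS): |8|=8, |16|=16, |20|=20, |14|=14, |12|=12 -> [8, 16, 20, 14, 12] (max |s|=20)
Stage 4 (SUM): sum[0..0]=8, sum[0..1]=24, sum[0..2]=44, sum[0..3]=58, sum[0..4]=70 -> [8, 24, 44, 58, 70] (max |s|=70)
Overall max amplitude: 70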